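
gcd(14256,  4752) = 4752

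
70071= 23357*3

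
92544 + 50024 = 142568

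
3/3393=1/1131=0.00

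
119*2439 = 290241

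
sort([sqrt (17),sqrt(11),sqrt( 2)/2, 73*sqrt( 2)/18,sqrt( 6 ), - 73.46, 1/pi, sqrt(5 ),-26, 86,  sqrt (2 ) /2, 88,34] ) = [ -73.46, - 26, 1/pi,sqrt(2)/2, sqrt(2 )/2,sqrt ( 5), sqrt( 6) , sqrt ( 11), sqrt(17 ), 73* sqrt(2)/18, 34, 86, 88]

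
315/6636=15/316  =  0.05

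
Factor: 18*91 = 1638 = 2^1* 3^2* 7^1*13^1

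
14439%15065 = 14439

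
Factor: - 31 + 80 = 7^2 = 49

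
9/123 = 3/41=0.07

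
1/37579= 1/37579 = 0.00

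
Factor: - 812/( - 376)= 203/94 = 2^(-1)*7^1*29^1*47^(-1)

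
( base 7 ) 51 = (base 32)14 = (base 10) 36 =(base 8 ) 44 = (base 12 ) 30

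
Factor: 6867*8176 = 2^4*3^2*7^2*73^1 * 109^1 = 56144592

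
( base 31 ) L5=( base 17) 24a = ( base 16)290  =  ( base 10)656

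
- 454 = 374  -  828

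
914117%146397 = 35735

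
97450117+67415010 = 164865127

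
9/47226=3/15742 = 0.00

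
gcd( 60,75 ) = 15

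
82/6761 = 82/6761 =0.01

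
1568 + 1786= 3354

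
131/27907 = 131/27907 = 0.00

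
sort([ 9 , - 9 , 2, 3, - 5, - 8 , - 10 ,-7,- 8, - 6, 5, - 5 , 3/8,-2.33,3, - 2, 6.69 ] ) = [ - 10, - 9, - 8, - 8, - 7, - 6, - 5 , - 5  , - 2.33, - 2, 3/8, 2, 3,  3,  5,6.69,9 ]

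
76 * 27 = 2052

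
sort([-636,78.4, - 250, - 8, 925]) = [-636, - 250, - 8,78.4,925 ]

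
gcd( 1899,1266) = 633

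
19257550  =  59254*325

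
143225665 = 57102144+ 86123521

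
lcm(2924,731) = 2924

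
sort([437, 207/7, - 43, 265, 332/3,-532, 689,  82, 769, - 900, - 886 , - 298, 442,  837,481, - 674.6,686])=[  -  900, - 886,-674.6,-532, - 298, - 43,207/7, 82, 332/3, 265  ,  437  ,  442, 481 , 686, 689,769, 837 ] 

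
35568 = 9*3952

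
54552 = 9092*6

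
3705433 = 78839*47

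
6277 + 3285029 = 3291306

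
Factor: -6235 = - 5^1* 29^1*43^1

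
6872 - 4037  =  2835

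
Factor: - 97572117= - 3^1*43^1*756373^1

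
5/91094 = 5/91094= 0.00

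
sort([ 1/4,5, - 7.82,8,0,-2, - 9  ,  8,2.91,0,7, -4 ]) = [ - 9,-7.82,- 4, - 2,0,0,1/4,2.91,5,7,8,8]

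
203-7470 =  - 7267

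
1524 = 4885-3361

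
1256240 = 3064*410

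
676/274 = 2 + 64/137=2.47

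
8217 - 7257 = 960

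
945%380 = 185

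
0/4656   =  0 =0.00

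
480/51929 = 480/51929 = 0.01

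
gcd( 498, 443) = 1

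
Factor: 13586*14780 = 2^3*5^1*739^1*6793^1=200801080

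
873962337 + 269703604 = 1143665941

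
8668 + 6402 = 15070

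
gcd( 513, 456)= 57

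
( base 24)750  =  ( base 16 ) 1038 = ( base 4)1000320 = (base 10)4152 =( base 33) 3QR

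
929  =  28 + 901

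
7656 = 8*957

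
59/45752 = 59/45752 = 0.00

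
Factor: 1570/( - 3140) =-1/2 = - 2^( - 1 )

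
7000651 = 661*10591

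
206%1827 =206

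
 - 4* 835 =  - 3340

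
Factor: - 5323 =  - 5323^1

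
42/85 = 42/85 = 0.49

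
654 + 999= 1653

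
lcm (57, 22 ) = 1254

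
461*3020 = 1392220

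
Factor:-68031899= -13^1* 5233223^1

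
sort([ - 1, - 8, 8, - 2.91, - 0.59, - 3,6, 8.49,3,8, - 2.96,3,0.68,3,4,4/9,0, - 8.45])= [- 8.45,-8,-3, - 2.96, - 2.91, - 1, - 0.59 , 0,4/9, 0.68,3,3,3,4,6, 8, 8,8.49]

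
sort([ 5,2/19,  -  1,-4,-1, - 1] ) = [ - 4, - 1,- 1, - 1,2/19, 5] 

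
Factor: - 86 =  - 2^1*43^1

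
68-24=44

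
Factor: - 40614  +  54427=19^1*727^1 = 13813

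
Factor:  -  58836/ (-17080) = 14709/4270 = 2^(-1)*3^1 *5^( - 1)*7^( - 1)* 61^(-1 )*4903^1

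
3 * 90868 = 272604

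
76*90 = 6840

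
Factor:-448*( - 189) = 2^6*3^3*7^2  =  84672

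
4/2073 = 4/2073=0.00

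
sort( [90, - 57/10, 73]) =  [ - 57/10, 73,  90]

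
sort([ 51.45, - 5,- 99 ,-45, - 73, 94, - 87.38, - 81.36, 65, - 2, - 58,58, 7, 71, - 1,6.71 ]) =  [ - 99, -87.38,-81.36, - 73, - 58, - 45, - 5, - 2, - 1, 6.71,7, 51.45, 58  ,  65, 71,94]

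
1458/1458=1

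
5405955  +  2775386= 8181341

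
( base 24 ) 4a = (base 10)106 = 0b1101010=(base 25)46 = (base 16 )6A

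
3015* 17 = 51255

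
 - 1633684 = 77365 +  - 1711049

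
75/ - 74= - 75/74 = - 1.01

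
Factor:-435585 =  - 3^1 * 5^1*71^1 * 409^1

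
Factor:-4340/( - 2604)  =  3^(  -  1 )*5^1 = 5/3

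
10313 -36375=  - 26062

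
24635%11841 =953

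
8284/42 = 197 + 5/21 = 197.24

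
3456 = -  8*(  -  432)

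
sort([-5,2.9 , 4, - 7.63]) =[ - 7.63,-5,2.9,4 ] 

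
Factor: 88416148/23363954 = 44208074/11681977= 2^1*67^1*139^(-1 )*173^1*229^(  -  1 )*  367^( - 1)*1907^1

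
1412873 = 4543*311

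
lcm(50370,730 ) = 50370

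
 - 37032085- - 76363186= 39331101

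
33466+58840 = 92306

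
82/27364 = 41/13682 = 0.00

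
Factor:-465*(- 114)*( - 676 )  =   - 2^3*3^2*5^1*13^2* 19^1*31^1 = - 35834760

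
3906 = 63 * 62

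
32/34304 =1/1072= 0.00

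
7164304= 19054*376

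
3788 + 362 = 4150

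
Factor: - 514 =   -  2^1*257^1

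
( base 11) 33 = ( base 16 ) 24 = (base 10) 36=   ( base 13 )2a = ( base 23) 1D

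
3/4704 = 1/1568 = 0.00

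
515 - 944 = -429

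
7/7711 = 7/7711 =0.00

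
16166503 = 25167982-9001479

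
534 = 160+374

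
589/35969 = 589/35969  =  0.02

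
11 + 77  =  88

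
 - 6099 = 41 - 6140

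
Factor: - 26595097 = - 1579^1*16843^1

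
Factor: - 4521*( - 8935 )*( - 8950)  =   - 361536458250 = - 2^1 *3^1*5^3*11^1* 137^1 * 179^1*1787^1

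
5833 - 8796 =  - 2963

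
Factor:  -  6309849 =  - 3^1*7^1*13^1 *29^1*797^1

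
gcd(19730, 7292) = 2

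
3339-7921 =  - 4582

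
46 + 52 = 98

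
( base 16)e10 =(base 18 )B20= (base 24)660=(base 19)9I9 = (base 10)3600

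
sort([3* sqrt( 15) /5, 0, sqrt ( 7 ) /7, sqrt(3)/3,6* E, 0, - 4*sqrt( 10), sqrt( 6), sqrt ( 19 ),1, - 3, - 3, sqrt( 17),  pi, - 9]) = [ - 4*sqrt (10), - 9,- 3, - 3,0  ,  0,sqrt( 7 )/7,sqrt(3)/3,  1, 3 * sqrt(15)/5,sqrt ( 6 ), pi , sqrt( 17),sqrt(19),6  *  E]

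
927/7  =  132+3/7 = 132.43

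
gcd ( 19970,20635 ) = 5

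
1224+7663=8887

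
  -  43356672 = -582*74496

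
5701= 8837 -3136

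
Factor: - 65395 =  - 5^1*11^1*29^1*41^1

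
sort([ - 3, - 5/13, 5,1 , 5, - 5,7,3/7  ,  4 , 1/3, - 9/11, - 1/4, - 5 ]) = [ - 5, - 5, - 3, - 9/11, - 5/13, - 1/4,1/3 , 3/7 , 1, 4,  5,  5,7]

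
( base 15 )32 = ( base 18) 2B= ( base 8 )57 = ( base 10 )47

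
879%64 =47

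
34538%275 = 163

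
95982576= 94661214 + 1321362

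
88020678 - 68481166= 19539512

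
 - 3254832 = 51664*( - 63)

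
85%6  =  1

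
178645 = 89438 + 89207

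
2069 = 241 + 1828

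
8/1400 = 1/175 =0.01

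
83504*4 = 334016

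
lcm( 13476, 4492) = 13476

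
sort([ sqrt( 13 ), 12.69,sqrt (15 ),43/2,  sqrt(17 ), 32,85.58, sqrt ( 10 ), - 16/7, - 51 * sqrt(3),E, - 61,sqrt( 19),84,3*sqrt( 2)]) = [ - 51*sqrt( 3),-61, - 16/7,E,sqrt( 10 ) , sqrt(13), sqrt( 15),sqrt(17 ), 3*sqrt( 2), sqrt( 19),12.69,43/2,32,  84,85.58]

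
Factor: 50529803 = 29^2*60083^1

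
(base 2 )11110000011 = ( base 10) 1923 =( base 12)1143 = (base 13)B4C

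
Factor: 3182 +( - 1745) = 3^1*479^1 = 1437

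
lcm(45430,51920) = 363440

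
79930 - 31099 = 48831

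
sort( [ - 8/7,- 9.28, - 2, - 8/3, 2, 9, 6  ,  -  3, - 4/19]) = [ - 9.28, - 3,-8/3, - 2, - 8/7, - 4/19,2 , 6, 9]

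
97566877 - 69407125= 28159752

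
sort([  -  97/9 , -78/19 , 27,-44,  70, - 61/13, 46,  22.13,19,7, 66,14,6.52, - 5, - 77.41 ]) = [ - 77.41,-44, - 97/9, - 5, -61/13, - 78/19,6.52, 7 , 14, 19,22.13,27,46, 66,70] 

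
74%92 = 74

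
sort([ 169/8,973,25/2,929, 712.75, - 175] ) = [ - 175 , 25/2,169/8, 712.75,929, 973]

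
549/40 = 549/40 = 13.72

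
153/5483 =153/5483 = 0.03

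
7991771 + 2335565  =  10327336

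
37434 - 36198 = 1236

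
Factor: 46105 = 5^1*9221^1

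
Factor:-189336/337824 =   -  2^(-2 )*3^( - 2)*7^3*17^(  -  1 ) = - 343/612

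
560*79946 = 44769760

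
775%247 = 34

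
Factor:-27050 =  - 2^1*5^2*541^1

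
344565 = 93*3705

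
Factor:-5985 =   -  3^2*5^1*7^1*19^1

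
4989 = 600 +4389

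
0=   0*44887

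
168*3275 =550200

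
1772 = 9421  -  7649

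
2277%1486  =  791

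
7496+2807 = 10303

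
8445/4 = 8445/4 = 2111.25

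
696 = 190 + 506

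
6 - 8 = -2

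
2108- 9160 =-7052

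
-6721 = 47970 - 54691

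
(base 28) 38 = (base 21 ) 48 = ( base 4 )1130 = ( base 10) 92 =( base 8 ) 134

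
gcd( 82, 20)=2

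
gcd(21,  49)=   7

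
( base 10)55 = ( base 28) 1R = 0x37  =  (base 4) 313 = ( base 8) 67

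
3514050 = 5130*685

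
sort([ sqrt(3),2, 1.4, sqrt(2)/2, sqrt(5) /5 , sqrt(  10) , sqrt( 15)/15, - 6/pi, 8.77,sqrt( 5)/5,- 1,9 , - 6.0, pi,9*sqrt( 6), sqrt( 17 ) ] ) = [-6.0,-6/pi, -1,sqrt(15 ) /15,sqrt( 5 )/5, sqrt( 5)/5, sqrt( 2 ) /2,1.4, sqrt( 3),2,pi, sqrt (10)  ,  sqrt( 17), 8.77,  9 , 9*sqrt( 6)] 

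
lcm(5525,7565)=491725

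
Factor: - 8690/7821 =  - 10/9 = -2^1 *3^( - 2 ) * 5^1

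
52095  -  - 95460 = 147555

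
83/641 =83/641 =0.13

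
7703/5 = 7703/5  =  1540.60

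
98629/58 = 1700+1/2 = 1700.50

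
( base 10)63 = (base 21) 30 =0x3F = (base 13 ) 4B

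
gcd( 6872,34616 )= 8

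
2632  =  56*47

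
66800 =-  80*( - 835) 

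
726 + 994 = 1720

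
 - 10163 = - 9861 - 302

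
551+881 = 1432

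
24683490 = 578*42705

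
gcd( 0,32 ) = 32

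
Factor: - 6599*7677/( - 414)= 2^(-1)*23^( - 1) *853^1*  6599^1 = 5628947/46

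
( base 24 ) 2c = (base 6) 140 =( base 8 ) 74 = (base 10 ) 60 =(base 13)48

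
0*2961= 0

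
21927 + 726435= 748362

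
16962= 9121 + 7841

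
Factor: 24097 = 24097^1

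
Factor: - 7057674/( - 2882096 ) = 2^( - 3 )*3^2*7^(-1)*13^1*25733^( - 1 )*30161^1 = 3528837/1441048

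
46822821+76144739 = 122967560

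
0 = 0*4121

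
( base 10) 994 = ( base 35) se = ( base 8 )1742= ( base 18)314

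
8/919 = 8/919 = 0.01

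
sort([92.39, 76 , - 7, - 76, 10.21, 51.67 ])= [ - 76, - 7,  10.21,  51.67, 76,92.39 ]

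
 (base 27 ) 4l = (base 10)129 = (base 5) 1004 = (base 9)153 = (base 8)201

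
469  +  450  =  919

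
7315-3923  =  3392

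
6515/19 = 342+ 17/19= 342.89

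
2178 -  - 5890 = 8068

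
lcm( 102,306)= 306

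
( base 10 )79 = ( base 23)3a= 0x4F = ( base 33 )2d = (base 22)3d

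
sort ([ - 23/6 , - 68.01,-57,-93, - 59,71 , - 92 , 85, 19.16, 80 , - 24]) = [ - 93, - 92,-68.01, - 59,  -  57 , - 24, - 23/6, 19.16, 71,80, 85] 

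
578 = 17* 34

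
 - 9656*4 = - 38624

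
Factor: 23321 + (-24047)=-2^1*3^1*11^2=   -  726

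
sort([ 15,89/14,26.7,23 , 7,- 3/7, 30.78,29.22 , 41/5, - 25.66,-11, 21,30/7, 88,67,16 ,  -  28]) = [ - 28, - 25.66,-11,-3/7, 30/7,89/14, 7,41/5,15, 16, 21,23,26.7,29.22,30.78, 67,88 ]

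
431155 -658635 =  - 227480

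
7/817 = 7/817 = 0.01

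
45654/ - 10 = -22827/5 = -4565.40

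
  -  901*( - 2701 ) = 2433601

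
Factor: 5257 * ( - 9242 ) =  - 2^1*7^1*751^1*4621^1  =  -48585194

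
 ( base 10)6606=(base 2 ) 1100111001110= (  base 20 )GA6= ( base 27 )91I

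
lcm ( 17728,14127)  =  904128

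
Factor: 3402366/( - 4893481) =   -  2^1*3^1*11^1 * 61^(-1 ) * 51551^1*80221^( - 1 )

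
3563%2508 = 1055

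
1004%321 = 41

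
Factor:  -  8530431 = -3^1*7^1*13^1*31247^1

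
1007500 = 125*8060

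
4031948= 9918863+  -  5886915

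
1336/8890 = 668/4445 = 0.15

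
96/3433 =96/3433 = 0.03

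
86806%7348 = 5978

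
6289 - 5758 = 531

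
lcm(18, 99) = 198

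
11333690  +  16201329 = 27535019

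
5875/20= 293+3/4 = 293.75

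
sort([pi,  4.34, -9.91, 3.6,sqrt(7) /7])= [ - 9.91,sqrt( 7)/7,  pi, 3.6, 4.34] 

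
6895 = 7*985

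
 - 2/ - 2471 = 2/2471 = 0.00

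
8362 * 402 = 3361524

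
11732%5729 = 274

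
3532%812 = 284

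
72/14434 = 36/7217  =  0.00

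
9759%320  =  159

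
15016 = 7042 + 7974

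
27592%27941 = 27592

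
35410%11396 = 1222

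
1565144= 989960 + 575184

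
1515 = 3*505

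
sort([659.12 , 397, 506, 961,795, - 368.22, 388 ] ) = [ - 368.22, 388,397, 506,659.12, 795, 961]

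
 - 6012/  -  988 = 1503/247 = 6.09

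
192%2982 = 192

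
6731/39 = 172+23/39 = 172.59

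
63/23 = 63/23=2.74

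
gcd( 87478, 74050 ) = 2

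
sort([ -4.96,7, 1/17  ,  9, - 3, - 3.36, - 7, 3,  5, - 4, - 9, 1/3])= [ - 9,  -  7, - 4.96, - 4 ,  -  3.36, - 3,1/17,  1/3  ,  3, 5,  7, 9 ] 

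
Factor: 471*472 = 222312 = 2^3*3^1*59^1*157^1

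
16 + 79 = 95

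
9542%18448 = 9542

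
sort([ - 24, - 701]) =[ - 701, - 24 ]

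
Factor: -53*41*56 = -2^3*7^1  *41^1 * 53^1 =- 121688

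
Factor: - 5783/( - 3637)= 3637^(-1)*5783^1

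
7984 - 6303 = 1681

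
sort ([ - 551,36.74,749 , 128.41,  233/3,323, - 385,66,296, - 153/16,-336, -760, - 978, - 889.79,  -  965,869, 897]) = [ - 978, - 965, - 889.79, - 760 , - 551,  -  385,-336, - 153/16, 36.74,66,233/3, 128.41,296,323,749, 869,897] 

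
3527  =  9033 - 5506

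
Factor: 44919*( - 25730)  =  -2^1*3^2*5^1*7^1*23^1*31^2*83^1  =  -1155765870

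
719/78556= 719/78556 = 0.01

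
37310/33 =37310/33 = 1130.61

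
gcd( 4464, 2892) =12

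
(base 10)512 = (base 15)242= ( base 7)1331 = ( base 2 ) 1000000000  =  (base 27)iq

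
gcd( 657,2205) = 9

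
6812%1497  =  824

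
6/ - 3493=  - 6/3493  =  - 0.00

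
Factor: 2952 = 2^3*3^2 * 41^1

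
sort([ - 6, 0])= [ - 6, 0]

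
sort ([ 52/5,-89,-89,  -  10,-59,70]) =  [-89, - 89, - 59,-10, 52/5, 70 ] 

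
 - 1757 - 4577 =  - 6334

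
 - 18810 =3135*( - 6 ) 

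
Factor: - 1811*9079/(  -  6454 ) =2^(- 1 )*461^( - 1)*1297^1*1811^1 = 2348867/922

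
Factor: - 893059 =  - 893059^1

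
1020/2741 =1020/2741 = 0.37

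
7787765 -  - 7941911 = 15729676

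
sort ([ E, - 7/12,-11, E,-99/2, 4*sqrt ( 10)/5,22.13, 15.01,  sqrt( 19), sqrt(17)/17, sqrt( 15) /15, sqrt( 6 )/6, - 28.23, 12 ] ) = [ - 99/2, - 28.23,  -  11, - 7/12,  sqrt (17 )/17, sqrt (15)/15 , sqrt(6)/6, 4 *sqrt(10)/5, E,E,sqrt( 19),  12, 15.01, 22.13] 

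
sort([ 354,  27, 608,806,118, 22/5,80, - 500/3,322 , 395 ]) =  [- 500/3,  22/5,27, 80,118, 322, 354,395  ,  608,806]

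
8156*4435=36171860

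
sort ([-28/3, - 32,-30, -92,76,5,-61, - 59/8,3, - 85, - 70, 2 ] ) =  [ - 92,-85, -70, - 61, - 32, - 30,- 28/3, - 59/8, 2, 3 , 5,76]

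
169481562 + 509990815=679472377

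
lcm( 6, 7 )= 42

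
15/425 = 3/85 = 0.04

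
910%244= 178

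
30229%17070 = 13159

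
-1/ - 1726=1/1726 = 0.00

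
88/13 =88/13 = 6.77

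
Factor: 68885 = 5^1*23^1 * 599^1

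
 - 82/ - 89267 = 82/89267 = 0.00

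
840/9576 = 5/57 = 0.09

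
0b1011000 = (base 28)34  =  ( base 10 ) 88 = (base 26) 3a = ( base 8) 130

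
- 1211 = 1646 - 2857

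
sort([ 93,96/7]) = [96/7 , 93]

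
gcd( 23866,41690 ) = 2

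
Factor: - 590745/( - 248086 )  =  2^( - 1 )*3^1*5^1*163^ ( - 1)*761^ ( - 1)*39383^1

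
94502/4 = 23625+1/2 = 23625.50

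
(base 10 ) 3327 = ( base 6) 23223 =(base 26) 4np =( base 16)CFF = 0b110011111111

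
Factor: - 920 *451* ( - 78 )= 32363760= 2^4  *3^1*5^1*11^1 * 13^1*23^1*41^1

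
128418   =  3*42806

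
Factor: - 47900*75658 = - 2^3*5^2 * 11^1*19^1*181^1*479^1 = - 3624018200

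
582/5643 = 194/1881  =  0.10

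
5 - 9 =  - 4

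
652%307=38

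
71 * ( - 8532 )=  -605772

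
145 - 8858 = - 8713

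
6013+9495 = 15508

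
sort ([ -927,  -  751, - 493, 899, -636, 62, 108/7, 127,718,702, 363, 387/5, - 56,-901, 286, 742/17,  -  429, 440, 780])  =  [  -  927, - 901, - 751,-636, - 493 , - 429 ,  -  56, 108/7, 742/17, 62, 387/5,127, 286, 363, 440,  702, 718, 780, 899 ] 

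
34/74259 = 34/74259 =0.00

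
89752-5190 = 84562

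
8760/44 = 2190/11 = 199.09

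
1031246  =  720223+311023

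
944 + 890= 1834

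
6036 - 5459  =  577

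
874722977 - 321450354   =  553272623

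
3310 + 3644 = 6954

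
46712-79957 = - 33245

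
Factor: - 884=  - 2^2*13^1*17^1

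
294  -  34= 260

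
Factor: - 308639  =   - 308639^1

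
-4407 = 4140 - 8547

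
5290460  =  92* 57505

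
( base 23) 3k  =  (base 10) 89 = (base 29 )32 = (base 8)131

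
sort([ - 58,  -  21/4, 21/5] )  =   [ - 58, - 21/4, 21/5 ]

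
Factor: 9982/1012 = 2^( - 1)*7^1* 11^( - 1)*31^1=217/22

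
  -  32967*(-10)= 329670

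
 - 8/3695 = -1 + 3687/3695=- 0.00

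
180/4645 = 36/929 = 0.04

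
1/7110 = 1/7110= 0.00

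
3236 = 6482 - 3246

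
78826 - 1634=77192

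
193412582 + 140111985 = 333524567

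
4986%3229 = 1757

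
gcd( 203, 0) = 203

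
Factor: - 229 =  - 229^1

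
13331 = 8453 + 4878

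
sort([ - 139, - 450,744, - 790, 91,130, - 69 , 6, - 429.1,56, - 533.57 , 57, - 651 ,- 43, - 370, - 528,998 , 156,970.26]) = [-790,-651,  -  533.57,  -  528, - 450 ,- 429.1,  -  370 , - 139,-69, -43,6, 56,57,91, 130,156,744, 970.26,998]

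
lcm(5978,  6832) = 47824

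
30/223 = 30/223 = 0.13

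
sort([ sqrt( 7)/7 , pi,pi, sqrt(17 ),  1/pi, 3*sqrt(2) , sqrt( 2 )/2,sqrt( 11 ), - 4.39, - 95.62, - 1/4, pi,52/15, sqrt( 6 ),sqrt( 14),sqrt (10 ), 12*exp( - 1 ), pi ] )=[ - 95.62,-4.39, - 1/4,1/pi,sqrt( 7 ) /7, sqrt(2)/2,sqrt(6),  pi,pi,pi,pi, sqrt(10 ),sqrt(11 ), 52/15,sqrt(14 ),sqrt(17 ),3*sqrt ( 2),12*exp( - 1 )] 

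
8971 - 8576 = 395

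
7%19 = 7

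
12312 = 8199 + 4113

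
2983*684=2040372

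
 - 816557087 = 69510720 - 886067807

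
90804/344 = 263 + 83/86 = 263.97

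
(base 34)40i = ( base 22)9D0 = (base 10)4642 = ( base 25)7ah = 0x1222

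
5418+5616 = 11034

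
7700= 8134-434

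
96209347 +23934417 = 120143764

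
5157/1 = 5157= 5157.00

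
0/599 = 0 = 0.00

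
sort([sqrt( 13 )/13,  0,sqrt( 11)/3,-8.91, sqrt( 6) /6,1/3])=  [ - 8.91,0 , sqrt(13 ) /13, 1/3, sqrt ( 6)/6, sqrt( 11)/3 ] 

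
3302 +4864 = 8166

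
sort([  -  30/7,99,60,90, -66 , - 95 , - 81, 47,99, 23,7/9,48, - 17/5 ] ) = [- 95,-81, - 66 , - 30/7,- 17/5, 7/9,23,47,  48, 60,90, 99,99 ] 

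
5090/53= 96 + 2/53  =  96.04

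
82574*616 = 50865584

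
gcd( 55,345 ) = 5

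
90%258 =90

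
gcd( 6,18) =6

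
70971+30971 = 101942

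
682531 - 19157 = 663374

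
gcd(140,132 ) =4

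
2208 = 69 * 32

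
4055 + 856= 4911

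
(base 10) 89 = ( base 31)2R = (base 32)2P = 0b1011001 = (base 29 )32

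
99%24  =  3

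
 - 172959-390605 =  - 563564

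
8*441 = 3528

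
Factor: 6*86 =2^2*3^1*43^1= 516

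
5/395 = 1/79  =  0.01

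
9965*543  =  5410995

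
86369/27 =86369/27 = 3198.85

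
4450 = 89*50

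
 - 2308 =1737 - 4045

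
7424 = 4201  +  3223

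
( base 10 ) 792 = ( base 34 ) na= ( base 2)1100011000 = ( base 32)oo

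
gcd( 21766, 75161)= 1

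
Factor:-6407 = -43^1* 149^1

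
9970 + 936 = 10906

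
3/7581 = 1/2527 = 0.00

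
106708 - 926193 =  - 819485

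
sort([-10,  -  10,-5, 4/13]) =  [ - 10,-10, - 5, 4/13] 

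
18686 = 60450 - 41764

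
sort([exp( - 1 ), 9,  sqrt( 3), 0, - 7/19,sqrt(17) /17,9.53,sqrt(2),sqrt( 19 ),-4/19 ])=[ - 7/19, - 4/19,0 , sqrt( 17) /17,exp( - 1),sqrt( 2),sqrt( 3),sqrt(19 ),9,9.53 ]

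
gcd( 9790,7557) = 11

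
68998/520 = 132 + 179/260 = 132.69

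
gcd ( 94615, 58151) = 1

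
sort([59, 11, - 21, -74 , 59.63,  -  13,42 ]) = [-74, - 21, - 13,11 , 42,59 , 59.63] 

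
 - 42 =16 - 58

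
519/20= 25  +  19/20=25.95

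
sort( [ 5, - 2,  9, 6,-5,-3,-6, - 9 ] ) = [-9, - 6, -5, - 3, - 2, 5, 6, 9]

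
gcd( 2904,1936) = 968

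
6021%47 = 5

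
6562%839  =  689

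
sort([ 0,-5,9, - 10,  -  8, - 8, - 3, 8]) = [ - 10, - 8, -8, - 5,- 3,0,8,  9]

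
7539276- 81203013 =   -  73663737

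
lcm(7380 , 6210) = 509220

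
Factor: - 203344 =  - 2^4*71^1 * 179^1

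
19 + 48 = 67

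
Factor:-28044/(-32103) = 2^2*3^( - 1 )*19^1*29^( - 1 ) = 76/87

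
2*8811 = 17622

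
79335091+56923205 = 136258296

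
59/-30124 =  - 1  +  30065/30124  =  - 0.00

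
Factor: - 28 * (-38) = 1064 = 2^3*7^1*19^1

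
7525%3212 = 1101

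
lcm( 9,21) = 63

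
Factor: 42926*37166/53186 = 797693858/26593 = 2^1 * 7^( - 1 ) * 13^2*29^(  -  1) * 127^1*131^( - 1)*18583^1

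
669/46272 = 223/15424 = 0.01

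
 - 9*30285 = -272565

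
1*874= 874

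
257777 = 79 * 3263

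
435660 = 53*8220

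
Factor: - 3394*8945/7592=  - 15179665/3796 = -2^( -2)*5^1*13^(-1)*73^( - 1 )*1697^1*1789^1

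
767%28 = 11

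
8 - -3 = 11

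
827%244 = 95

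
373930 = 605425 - 231495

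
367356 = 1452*253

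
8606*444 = 3821064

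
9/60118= 9/60118= 0.00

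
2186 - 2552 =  - 366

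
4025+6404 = 10429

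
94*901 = 84694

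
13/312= 1/24 = 0.04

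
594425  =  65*9145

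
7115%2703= 1709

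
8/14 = 4/7  =  0.57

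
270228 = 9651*28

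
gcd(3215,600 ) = 5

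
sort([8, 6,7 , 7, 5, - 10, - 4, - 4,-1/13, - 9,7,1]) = [ - 10  ,-9, - 4, - 4,  -  1/13,1, 5,6,7,  7, 7, 8]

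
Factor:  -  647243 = - 23^1*107^1*263^1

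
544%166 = 46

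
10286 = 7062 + 3224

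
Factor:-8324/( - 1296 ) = 2^( - 2 )*3^( - 4 ) * 2081^1 = 2081/324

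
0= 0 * 892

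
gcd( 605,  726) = 121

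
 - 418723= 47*( - 8909) 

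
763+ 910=1673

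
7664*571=4376144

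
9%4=1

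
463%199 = 65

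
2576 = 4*644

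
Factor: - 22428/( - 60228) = 89/239  =  89^1*239^( -1) 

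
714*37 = 26418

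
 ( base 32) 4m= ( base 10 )150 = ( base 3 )12120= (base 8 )226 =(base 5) 1100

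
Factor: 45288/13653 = 2^3 * 17^1 * 41^(-1 ) = 136/41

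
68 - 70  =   - 2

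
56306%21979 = 12348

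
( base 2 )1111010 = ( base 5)442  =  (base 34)3K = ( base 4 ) 1322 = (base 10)122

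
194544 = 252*772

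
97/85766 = 97/85766 = 0.00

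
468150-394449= 73701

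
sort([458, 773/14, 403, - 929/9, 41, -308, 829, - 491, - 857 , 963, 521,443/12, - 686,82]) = [-857, - 686, - 491, - 308, - 929/9, 443/12,41, 773/14, 82, 403, 458, 521, 829, 963 ]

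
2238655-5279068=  - 3040413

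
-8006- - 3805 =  -4201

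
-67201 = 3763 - 70964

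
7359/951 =2453/317 =7.74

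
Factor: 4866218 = 2^1*7^1*347587^1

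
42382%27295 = 15087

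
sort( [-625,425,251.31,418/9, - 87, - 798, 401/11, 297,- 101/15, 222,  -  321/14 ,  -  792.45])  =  [ - 798, - 792.45, - 625, - 87, - 321/14, - 101/15,401/11,418/9,222,251.31 , 297,425]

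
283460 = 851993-568533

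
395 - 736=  - 341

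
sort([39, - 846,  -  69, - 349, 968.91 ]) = [ - 846,-349, - 69, 39,  968.91] 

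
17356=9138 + 8218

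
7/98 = 1/14=0.07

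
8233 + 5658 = 13891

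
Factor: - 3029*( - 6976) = 21130304 = 2^6*13^1*109^1 * 233^1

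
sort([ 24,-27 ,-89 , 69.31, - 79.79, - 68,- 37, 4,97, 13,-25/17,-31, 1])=[- 89, - 79.79,-68,  -  37,  -  31,-27,-25/17, 1 , 4,  13,24, 69.31,97]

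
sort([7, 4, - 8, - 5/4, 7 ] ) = [ - 8,  -  5/4,4, 7,7]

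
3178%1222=734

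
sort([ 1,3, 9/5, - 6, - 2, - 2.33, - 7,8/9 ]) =[ - 7, - 6,-2.33, - 2,8/9, 1 , 9/5, 3]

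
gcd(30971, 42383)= 1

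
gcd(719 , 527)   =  1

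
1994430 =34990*57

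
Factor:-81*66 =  - 5346 = - 2^1*3^5*11^1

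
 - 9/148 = - 1 + 139/148  =  - 0.06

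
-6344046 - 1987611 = -8331657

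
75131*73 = 5484563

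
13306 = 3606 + 9700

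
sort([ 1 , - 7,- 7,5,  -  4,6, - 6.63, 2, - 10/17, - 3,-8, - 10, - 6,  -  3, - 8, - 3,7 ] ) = [ - 10,-8,-8, - 7,  -  7, - 6.63, - 6, - 4, - 3, - 3,-3, - 10/17,1,  2,5,6,7]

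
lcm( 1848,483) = 42504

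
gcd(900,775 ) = 25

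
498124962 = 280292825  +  217832137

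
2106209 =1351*1559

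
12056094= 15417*782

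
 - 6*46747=  -  280482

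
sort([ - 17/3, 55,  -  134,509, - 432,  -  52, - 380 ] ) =[-432,-380 , - 134, - 52,-17/3,55,509 ]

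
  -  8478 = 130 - 8608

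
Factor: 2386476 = 2^2*3^3*19^1 * 1163^1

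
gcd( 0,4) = 4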